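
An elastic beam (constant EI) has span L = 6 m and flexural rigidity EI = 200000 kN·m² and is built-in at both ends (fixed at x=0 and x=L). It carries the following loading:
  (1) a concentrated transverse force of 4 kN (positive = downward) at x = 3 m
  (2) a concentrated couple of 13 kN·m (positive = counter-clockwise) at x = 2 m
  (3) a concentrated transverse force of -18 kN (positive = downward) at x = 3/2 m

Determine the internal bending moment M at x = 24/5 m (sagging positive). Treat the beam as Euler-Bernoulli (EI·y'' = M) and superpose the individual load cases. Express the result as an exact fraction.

Load 1 — point force P=4 kN at a=3 m (b=L-a=3):
  M_1 = Pa²(a+3b)(L-x)/L³ - Pa²b/L²  [x>a] = 4·3²·(3+3·3)·(6-(24/5))/6³ - 4·3²·3/6² = -3/5 kN·m
Load 2 — applied couple M₀=13 kN·m at a=2 m (b=L-a=4):
  M_2 = R_Ax - M_A - M₀  [x>a] with R_A=26/9, M_A=0 = (26/9)·(24/5) - 0 - 13 = 13/15 kN·m
Load 3 — point force P=-18 kN at a=3/2 m (b=L-a=9/2):
  M_3 = Pa²(a+3b)(L-x)/L³ - Pa²b/L²  [x>a] = (-18)·(3/2)²·((3/2)+3·(9/2))·(6-(24/5))/6³ - (-18)·(3/2)²·(9/2)/6² = 27/16 kN·m
Superposition: M = Σ M_i = 469/240 kN·m ≈ 1.954167 kN·m

M(24/5) = 469/240 kN·m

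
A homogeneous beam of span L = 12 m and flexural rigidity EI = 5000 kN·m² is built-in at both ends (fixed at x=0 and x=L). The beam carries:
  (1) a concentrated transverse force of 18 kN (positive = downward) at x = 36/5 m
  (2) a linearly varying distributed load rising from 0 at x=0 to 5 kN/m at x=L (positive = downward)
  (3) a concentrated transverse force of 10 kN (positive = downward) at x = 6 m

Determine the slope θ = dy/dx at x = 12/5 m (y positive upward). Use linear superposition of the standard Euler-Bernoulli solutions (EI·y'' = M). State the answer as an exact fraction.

θ(12/5) = -66699/3906250 rad

Load 1 — point force P=18 kN at a=36/5 m (b=L-a=24/5):
  θ_1 = -Pb²x(2aL-(3a+b)x)/(2L³EI)  [x≤a] = -18·(24/5)²·(12/5)·(2·(36/5)·12-(3·(36/5)+(24/5))·(12/5))/(2·12³·5000) = -12312/1953125 rad
Load 2 — triangular load w₀=5 kN/m (0→w₀ over full span):
  θ_2 = -w₀(2x(L-x)(L-2x)(x+2L)+x²(L-x)²)/(120LEI) = -5·(2·(12/5)·(12-(12/5))·(12-2·(12/5))·((12/5)+2·12)+(12/5)²·(12-(12/5))²)/(120·12·5000) = -504/78125 rad
Load 3 — point force P=10 kN at a=6 m (b=L-a=6):
  θ_3 = -Pb²x(2aL-(3a+b)x)/(2L³EI)  [x≤a] = -10·6²·(12/5)·(2·6·12-(3·6+6)·(12/5))/(2·12³·5000) = -27/6250 rad
Superposition: θ = Σ θ_i = -66699/3906250 rad ≈ -0.017075 rad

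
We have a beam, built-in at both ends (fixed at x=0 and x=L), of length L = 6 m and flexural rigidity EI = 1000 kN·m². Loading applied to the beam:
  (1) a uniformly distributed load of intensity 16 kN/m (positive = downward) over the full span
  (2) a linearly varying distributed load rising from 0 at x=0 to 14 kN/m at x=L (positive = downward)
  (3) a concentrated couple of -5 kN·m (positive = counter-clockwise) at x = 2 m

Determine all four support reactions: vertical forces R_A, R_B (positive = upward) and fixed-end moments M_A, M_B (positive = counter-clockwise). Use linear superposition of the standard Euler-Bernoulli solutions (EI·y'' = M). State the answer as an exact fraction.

Load 1 — uniform load w=16 kN/m over full span:
  R_A = wL/2 = 16·6/2 = 48 kN
  M_A = wL²/12 = 16·6²/12 = 48 kN·m
  R_B = wL/2 = 16·6/2 = 48 kN
  M_B = -wL²/12 = -16·6²/12 = -48 kN·m
Load 2 — triangular load w₀=14 kN/m (0→w₀ over full span):
  R_A = 3w₀L/20 = 3·14·6/20 = 63/5 kN
  M_A = w₀L²/30 = 14·6²/30 = 84/5 kN·m
  R_B = 7w₀L/20 = 7·14·6/20 = 147/5 kN
  M_B = -w₀L²/20 = -14·6²/20 = -126/5 kN·m
Load 3 — applied couple M₀=-5 kN·m at a=2 m (b=L-a=4):
  R_A = 6M₀ab/L³ = 6·(-5)·2·4/6³ = -10/9 kN
  M_A = M₀b(2a-b)/L² = (-5)·4·(2·2-4)/6² = 0 kN·m
  R_B = -6M₀ab/L³ = -6·(-5)·2·4/6³ = 10/9 kN
  M_B = M₀a(2b-a)/L² = (-5)·2·(2·4-2)/6² = -5/3 kN·m
Superposition: R_A = 2677/45 kN, M_A = 324/5 kN·m, R_B = 3533/45 kN, M_B = -1123/15 kN·m

R_A = 2677/45 kN, M_A = 324/5 kN·m, R_B = 3533/45 kN, M_B = -1123/15 kN·m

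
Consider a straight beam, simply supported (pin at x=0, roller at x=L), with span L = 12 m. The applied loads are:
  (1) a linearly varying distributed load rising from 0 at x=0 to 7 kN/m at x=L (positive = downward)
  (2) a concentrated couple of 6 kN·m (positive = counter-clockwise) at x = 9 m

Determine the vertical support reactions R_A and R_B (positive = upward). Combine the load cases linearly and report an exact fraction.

Load 1 — triangular load w₀=7 kN/m (0→w₀ over full span):
  R_A = w₀L/6 = 7·12/6 = 14 kN
  R_B = w₀L/3 = 7·12/3 = 28 kN
Load 2 — applied couple M₀=6 kN·m at a=9 m (b=L-a=3):
  R_A = M₀/L = 6/12 = 1/2 kN
  R_B = -M₀/L = -6/12 = -1/2 kN
Superposition: R_A = 29/2 kN, R_B = 55/2 kN

R_A = 29/2 kN, R_B = 55/2 kN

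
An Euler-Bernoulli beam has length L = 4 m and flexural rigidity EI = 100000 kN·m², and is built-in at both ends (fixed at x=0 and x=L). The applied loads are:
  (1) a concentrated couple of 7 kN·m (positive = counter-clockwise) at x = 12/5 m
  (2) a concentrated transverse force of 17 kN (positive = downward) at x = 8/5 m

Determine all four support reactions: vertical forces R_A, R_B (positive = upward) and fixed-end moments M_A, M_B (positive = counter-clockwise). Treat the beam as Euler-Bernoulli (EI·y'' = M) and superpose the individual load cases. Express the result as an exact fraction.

Load 1 — applied couple M₀=7 kN·m at a=12/5 m (b=L-a=8/5):
  R_A = 6M₀ab/L³ = 6·7·(12/5)·(8/5)/4³ = 63/25 kN
  M_A = M₀b(2a-b)/L² = 7·(8/5)·(2·(12/5)-(8/5))/4² = 56/25 kN·m
  R_B = -6M₀ab/L³ = -6·7·(12/5)·(8/5)/4³ = -63/25 kN
  M_B = M₀a(2b-a)/L² = 7·(12/5)·(2·(8/5)-(12/5))/4² = 21/25 kN·m
Load 2 — point force P=17 kN at a=8/5 m (b=L-a=12/5):
  R_A = Pb²(3a+b)/L³ = 17·(12/5)²·(3·(8/5)+(12/5))/4³ = 1377/125 kN
  M_A = Pab²/L² = 17·(8/5)·(12/5)²/4² = 1224/125 kN·m
  R_B = Pa²(a+3b)/L³ = 17·(8/5)²·((8/5)+3·(12/5))/4³ = 748/125 kN
  M_B = -Pa²b/L² = -17·(8/5)²·(12/5)/4² = -816/125 kN·m
Superposition: R_A = 1692/125 kN, M_A = 1504/125 kN·m, R_B = 433/125 kN, M_B = -711/125 kN·m

R_A = 1692/125 kN, M_A = 1504/125 kN·m, R_B = 433/125 kN, M_B = -711/125 kN·m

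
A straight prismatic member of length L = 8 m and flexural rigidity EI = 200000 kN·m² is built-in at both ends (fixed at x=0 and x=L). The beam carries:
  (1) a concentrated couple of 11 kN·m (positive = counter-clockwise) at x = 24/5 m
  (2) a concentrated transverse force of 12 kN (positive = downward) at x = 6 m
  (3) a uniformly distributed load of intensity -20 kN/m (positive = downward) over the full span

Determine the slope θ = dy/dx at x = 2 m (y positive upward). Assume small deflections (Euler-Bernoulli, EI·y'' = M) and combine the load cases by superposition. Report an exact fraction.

Load 1 — applied couple M₀=11 kN·m at a=24/5 m (b=L-a=16/5):
  θ_1 = (R_Ax²/2 - M_Ax)/EI  [x≤a] with R_A=99/50, M_A=88/25 = ((99/50)·2²/2 - (88/25)·2)/200000 = -77/5000000 rad
Load 2 — point force P=12 kN at a=6 m (b=L-a=2):
  θ_2 = -Pb²x(2aL-(3a+b)x)/(2L³EI)  [x≤a] = -12·2²·2·(2·6·8-(3·6+2)·2)/(2·8³·200000) = -21/800000 rad
Load 3 — uniform load w=-20 kN/m over full span:
  θ_3 = -wx(L-x)(L-2x)/(12EI) = -(-20)·2·(8-2)·(8-2·2)/(12·200000) = 1/2500 rad
Superposition: θ = Σ θ_i = 7167/20000000 rad ≈ 0.000358 rad

θ(2) = 7167/20000000 rad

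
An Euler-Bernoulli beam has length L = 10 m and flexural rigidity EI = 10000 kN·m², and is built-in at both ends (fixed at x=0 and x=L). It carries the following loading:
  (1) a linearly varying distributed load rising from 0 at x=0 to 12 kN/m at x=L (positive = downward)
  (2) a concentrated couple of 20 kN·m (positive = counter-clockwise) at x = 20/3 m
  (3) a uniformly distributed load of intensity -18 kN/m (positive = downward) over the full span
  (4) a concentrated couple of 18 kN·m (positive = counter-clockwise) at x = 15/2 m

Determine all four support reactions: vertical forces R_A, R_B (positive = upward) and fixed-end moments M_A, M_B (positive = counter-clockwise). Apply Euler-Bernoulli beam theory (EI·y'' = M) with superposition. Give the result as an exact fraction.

R_A = -8077/120 kN, M_A = -2345/24 kN·m, R_B = -6323/120 kN, M_B = 693/8 kN·m

Load 1 — triangular load w₀=12 kN/m (0→w₀ over full span):
  R_A = 3w₀L/20 = 3·12·10/20 = 18 kN
  M_A = w₀L²/30 = 12·10²/30 = 40 kN·m
  R_B = 7w₀L/20 = 7·12·10/20 = 42 kN
  M_B = -w₀L²/20 = -12·10²/20 = -60 kN·m
Load 2 — applied couple M₀=20 kN·m at a=20/3 m (b=L-a=10/3):
  R_A = 6M₀ab/L³ = 6·20·(20/3)·(10/3)/10³ = 8/3 kN
  M_A = M₀b(2a-b)/L² = 20·(10/3)·(2·(20/3)-(10/3))/10² = 20/3 kN·m
  R_B = -6M₀ab/L³ = -6·20·(20/3)·(10/3)/10³ = -8/3 kN
  M_B = M₀a(2b-a)/L² = 20·(20/3)·(2·(10/3)-(20/3))/10² = 0 kN·m
Load 3 — uniform load w=-18 kN/m over full span:
  R_A = wL/2 = (-18)·10/2 = -90 kN
  M_A = wL²/12 = (-18)·10²/12 = -150 kN·m
  R_B = wL/2 = (-18)·10/2 = -90 kN
  M_B = -wL²/12 = -(-18)·10²/12 = 150 kN·m
Load 4 — applied couple M₀=18 kN·m at a=15/2 m (b=L-a=5/2):
  R_A = 6M₀ab/L³ = 6·18·(15/2)·(5/2)/10³ = 81/40 kN
  M_A = M₀b(2a-b)/L² = 18·(5/2)·(2·(15/2)-(5/2))/10² = 45/8 kN·m
  R_B = -6M₀ab/L³ = -6·18·(15/2)·(5/2)/10³ = -81/40 kN
  M_B = M₀a(2b-a)/L² = 18·(15/2)·(2·(5/2)-(15/2))/10² = -27/8 kN·m
Superposition: R_A = -8077/120 kN, M_A = -2345/24 kN·m, R_B = -6323/120 kN, M_B = 693/8 kN·m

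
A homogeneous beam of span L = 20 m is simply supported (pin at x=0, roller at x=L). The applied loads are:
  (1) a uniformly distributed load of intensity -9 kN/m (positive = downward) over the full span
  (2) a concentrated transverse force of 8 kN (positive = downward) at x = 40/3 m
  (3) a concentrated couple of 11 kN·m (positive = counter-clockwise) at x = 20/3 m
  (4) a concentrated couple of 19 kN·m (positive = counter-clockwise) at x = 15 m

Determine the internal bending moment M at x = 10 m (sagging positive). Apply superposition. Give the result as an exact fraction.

M(10) = -1258/3 kN·m

Load 1 — uniform load w=-9 kN/m over full span:
  M_1 = wx(L-x)/2 = (-9)·10·(20-10)/2 = -450 kN·m
Load 2 — point force P=8 kN at a=40/3 m (b=L-a=20/3):
  M_2 = Pbx/L  [x≤a] = 8·(20/3)·10/20 = 80/3 kN·m
Load 3 — applied couple M₀=11 kN·m at a=20/3 m (b=L-a=40/3):
  M_3 = M₀x/L - M₀  [x>a] = 11·10/20 - 11 = -11/2 kN·m
Load 4 — applied couple M₀=19 kN·m at a=15 m (b=L-a=5):
  M_4 = M₀x/L  [x≤a] = 19·10/20 = 19/2 kN·m
Superposition: M = Σ M_i = -1258/3 kN·m ≈ -419.333333 kN·m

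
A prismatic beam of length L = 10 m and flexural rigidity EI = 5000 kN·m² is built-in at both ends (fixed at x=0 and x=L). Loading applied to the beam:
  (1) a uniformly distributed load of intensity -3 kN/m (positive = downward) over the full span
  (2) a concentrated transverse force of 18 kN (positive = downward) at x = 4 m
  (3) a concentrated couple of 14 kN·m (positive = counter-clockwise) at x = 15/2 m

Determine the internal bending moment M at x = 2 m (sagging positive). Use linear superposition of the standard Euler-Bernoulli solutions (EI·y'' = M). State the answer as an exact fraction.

M(2) = -2817/1000 kN·m

Load 1 — uniform load w=-3 kN/m over full span:
  M_1 = wLx/2 - wL²/12 - wx²/2 = (-3)·10·2/2 - (-3)·10²/12 - (-3)·2²/2 = 1 kN·m
Load 2 — point force P=18 kN at a=4 m (b=L-a=6):
  M_2 = Pb²(3a+b)x/L³ - Pab²/L²  [x≤a] = 18·6²·(3·4+6)·2/10³ - 18·4·6²/10² = -324/125 kN·m
Load 3 — applied couple M₀=14 kN·m at a=15/2 m (b=L-a=5/2):
  M_3 = R_Ax - M_A  [x≤a] with R_A=63/40, M_A=35/8 = (63/40)·2 - (35/8) = -49/40 kN·m
Superposition: M = Σ M_i = -2817/1000 kN·m ≈ -2.817000 kN·m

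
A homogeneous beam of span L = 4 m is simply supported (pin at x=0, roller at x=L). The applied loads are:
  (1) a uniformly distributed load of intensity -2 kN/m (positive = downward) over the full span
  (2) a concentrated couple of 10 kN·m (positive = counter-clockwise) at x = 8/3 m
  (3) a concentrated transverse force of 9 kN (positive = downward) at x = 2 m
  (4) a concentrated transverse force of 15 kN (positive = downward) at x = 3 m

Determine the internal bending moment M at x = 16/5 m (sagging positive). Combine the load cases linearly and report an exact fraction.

M(16/5) = 201/25 kN·m

Load 1 — uniform load w=-2 kN/m over full span:
  M_1 = wx(L-x)/2 = (-2)·(16/5)·(4-(16/5))/2 = -64/25 kN·m
Load 2 — applied couple M₀=10 kN·m at a=8/3 m (b=L-a=4/3):
  M_2 = M₀x/L - M₀  [x>a] = 10·(16/5)/4 - 10 = -2 kN·m
Load 3 — point force P=9 kN at a=2 m (b=L-a=2):
  M_3 = Pa(L-x)/L  [x>a] = 9·2·(4-(16/5))/4 = 18/5 kN·m
Load 4 — point force P=15 kN at a=3 m (b=L-a=1):
  M_4 = Pa(L-x)/L  [x>a] = 15·3·(4-(16/5))/4 = 9 kN·m
Superposition: M = Σ M_i = 201/25 kN·m ≈ 8.040000 kN·m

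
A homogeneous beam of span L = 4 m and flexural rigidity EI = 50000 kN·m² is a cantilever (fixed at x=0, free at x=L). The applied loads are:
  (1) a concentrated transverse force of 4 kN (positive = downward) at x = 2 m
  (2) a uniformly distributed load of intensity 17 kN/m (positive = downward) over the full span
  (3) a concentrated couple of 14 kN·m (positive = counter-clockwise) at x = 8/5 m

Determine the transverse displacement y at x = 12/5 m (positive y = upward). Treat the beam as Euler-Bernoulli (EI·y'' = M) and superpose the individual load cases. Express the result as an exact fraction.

y(12/5) = -27719/5859375 m

Load 1 — point force P=4 kN at a=2 m (b=L-a=2):
  y_1 = -Pa²(3x-a)/(6EI)  [x>a] = -4·2²·(3·(12/5)-2)/(6·50000) = -13/46875 m
Load 2 — uniform load w=17 kN/m over full span:
  y_2 = -wx²(x²-4Lx+6L²)/(24EI) = -17·(12/5)²·((12/5)²-4·4·(12/5)+6·4²)/(24·50000) = -10098/1953125 m
Load 3 — applied couple M₀=14 kN·m at a=8/5 m (b=L-a=12/5):
  y_3 = M₀a(2x-a)/(2EI)  [x>a] = 14·(8/5)·(2·(12/5)-(8/5))/(2·50000) = 56/78125 m
Superposition: y = Σ y_i = -27719/5859375 m ≈ -0.004731 m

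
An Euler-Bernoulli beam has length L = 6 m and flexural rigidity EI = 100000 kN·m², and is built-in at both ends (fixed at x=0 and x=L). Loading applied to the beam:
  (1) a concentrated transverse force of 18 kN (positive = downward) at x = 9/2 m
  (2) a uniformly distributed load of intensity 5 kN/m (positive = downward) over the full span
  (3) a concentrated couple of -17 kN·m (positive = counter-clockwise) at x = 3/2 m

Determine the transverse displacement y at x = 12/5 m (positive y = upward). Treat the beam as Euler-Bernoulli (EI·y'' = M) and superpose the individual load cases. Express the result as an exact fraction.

Load 1 — point force P=18 kN at a=9/2 m (b=L-a=3/2):
  y_1 = -Pb²x²(3aL-(3a+b)x)/(6L³EI)  [x≤a] = -18·(3/2)²·(12/5)²·(3·(9/2)·6-(3·(9/2)+(3/2))·(12/5))/(6·6³·100000) = -81/1000000 m
Load 2 — uniform load w=5 kN/m over full span:
  y_2 = -wx²(L-x)²/(24EI) = -5·(12/5)²·(6-(12/5))²/(24·100000) = -243/1562500 m
Load 3 — applied couple M₀=-17 kN·m at a=3/2 m (b=L-a=9/2):
  y_3 = (R_Ax³/6 - M_Ax²/2 - M₀(x-a)²/2)/EI  [x>a] with R_A=-51/16, M_A=51/16 = ((-51/16)·(12/5)³/6 - (51/16)·(12/5)²/2 - (-17)·((12/5)-(3/2))²/2)/100000 = -9639/100000000 m
Superposition: y = Σ y_i = -33291/100000000 m ≈ -0.000333 m

y(12/5) = -33291/100000000 m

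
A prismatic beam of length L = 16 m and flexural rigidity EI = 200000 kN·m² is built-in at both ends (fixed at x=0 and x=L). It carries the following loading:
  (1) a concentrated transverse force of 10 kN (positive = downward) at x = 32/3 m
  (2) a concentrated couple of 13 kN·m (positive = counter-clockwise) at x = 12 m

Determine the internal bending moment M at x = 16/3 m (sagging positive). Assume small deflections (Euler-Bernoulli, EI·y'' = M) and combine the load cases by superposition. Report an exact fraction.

M(16/3) = 3613/1296 kN·m

Load 1 — point force P=10 kN at a=32/3 m (b=L-a=16/3):
  M_1 = Pb²(3a+b)x/L³ - Pab²/L²  [x≤a] = 10·(16/3)²·(3·(32/3)+(16/3))·(16/3)/16³ - 10·(32/3)·(16/3)²/16² = 160/81 kN·m
Load 2 — applied couple M₀=13 kN·m at a=12 m (b=L-a=4):
  M_2 = R_Ax - M_A  [x≤a] with R_A=117/128, M_A=65/16 = (117/128)·(16/3) - (65/16) = 13/16 kN·m
Superposition: M = Σ M_i = 3613/1296 kN·m ≈ 2.787809 kN·m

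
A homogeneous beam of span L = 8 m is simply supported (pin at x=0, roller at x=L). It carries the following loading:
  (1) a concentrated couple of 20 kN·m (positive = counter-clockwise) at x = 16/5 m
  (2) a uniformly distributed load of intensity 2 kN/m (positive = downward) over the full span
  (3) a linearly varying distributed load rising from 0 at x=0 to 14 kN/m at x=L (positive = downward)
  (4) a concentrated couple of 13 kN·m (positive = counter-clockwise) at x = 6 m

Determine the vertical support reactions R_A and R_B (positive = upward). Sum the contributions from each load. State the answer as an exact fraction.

Load 1 — applied couple M₀=20 kN·m at a=16/5 m (b=L-a=24/5):
  R_A = M₀/L = 20/8 = 5/2 kN
  R_B = -M₀/L = -20/8 = -5/2 kN
Load 2 — uniform load w=2 kN/m over full span:
  R_A = wL/2 = 2·8/2 = 8 kN
  R_B = wL/2 = 2·8/2 = 8 kN
Load 3 — triangular load w₀=14 kN/m (0→w₀ over full span):
  R_A = w₀L/6 = 14·8/6 = 56/3 kN
  R_B = w₀L/3 = 14·8/3 = 112/3 kN
Load 4 — applied couple M₀=13 kN·m at a=6 m (b=L-a=2):
  R_A = M₀/L = 13/8 kN
  R_B = -M₀/L = -13/8 kN
Superposition: R_A = 739/24 kN, R_B = 989/24 kN

R_A = 739/24 kN, R_B = 989/24 kN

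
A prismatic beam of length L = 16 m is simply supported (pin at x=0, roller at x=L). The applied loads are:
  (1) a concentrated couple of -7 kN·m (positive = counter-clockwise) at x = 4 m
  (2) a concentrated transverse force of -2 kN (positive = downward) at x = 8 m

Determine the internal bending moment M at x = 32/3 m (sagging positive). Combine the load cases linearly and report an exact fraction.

M(32/3) = -3 kN·m

Load 1 — applied couple M₀=-7 kN·m at a=4 m (b=L-a=12):
  M_1 = M₀x/L - M₀  [x>a] = (-7)·(32/3)/16 - (-7) = 7/3 kN·m
Load 2 — point force P=-2 kN at a=8 m (b=L-a=8):
  M_2 = Pa(L-x)/L  [x>a] = (-2)·8·(16-(32/3))/16 = -16/3 kN·m
Superposition: M = Σ M_i = -3 kN·m ≈ -3.000000 kN·m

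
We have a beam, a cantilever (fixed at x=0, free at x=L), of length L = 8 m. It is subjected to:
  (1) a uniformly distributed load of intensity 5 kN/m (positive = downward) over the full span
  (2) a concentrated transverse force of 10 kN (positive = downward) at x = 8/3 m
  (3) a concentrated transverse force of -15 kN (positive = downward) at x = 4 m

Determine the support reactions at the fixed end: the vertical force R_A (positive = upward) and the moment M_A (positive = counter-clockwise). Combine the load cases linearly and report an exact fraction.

Load 1 — uniform load w=5 kN/m over full span:
  R_A = wL = 5·8 = 40 kN
  M_A = wL²/2 = 5·8²/2 = 160 kN·m
Load 2 — point force P=10 kN at a=8/3 m (b=L-a=16/3):
  R_A = P = 10 kN
  M_A = Pa = 10·(8/3) = 80/3 kN·m
Load 3 — point force P=-15 kN at a=4 m (b=L-a=4):
  R_A = P = (-15) = -15 kN
  M_A = Pa = (-15)·4 = -60 kN·m
Superposition: R_A = 35 kN, M_A = 380/3 kN·m

R_A = 35 kN, M_A = 380/3 kN·m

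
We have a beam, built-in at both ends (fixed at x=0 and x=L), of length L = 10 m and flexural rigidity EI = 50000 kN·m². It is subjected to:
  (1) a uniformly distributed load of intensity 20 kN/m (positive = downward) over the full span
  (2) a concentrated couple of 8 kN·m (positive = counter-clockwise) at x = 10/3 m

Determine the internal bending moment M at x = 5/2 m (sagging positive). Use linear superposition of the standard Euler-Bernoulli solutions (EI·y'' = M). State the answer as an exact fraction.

M(5/2) = 47/2 kN·m

Load 1 — uniform load w=20 kN/m over full span:
  M_1 = wLx/2 - wL²/12 - wx²/2 = 20·10·(5/2)/2 - 20·10²/12 - 20·(5/2)²/2 = 125/6 kN·m
Load 2 — applied couple M₀=8 kN·m at a=10/3 m (b=L-a=20/3):
  M_2 = R_Ax - M_A  [x≤a] with R_A=16/15, M_A=0 = (16/15)·(5/2) - 0 = 8/3 kN·m
Superposition: M = Σ M_i = 47/2 kN·m ≈ 23.500000 kN·m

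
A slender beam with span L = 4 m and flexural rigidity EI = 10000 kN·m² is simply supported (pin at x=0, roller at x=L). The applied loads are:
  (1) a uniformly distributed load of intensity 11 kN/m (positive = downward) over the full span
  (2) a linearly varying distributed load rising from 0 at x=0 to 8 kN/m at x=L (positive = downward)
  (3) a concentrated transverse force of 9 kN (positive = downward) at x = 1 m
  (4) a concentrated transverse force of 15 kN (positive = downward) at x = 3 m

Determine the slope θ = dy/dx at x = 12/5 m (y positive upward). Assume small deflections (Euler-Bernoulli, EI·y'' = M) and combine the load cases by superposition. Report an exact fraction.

Load 1 — uniform load w=11 kN/m over full span:
  θ_1 = -w(L³-6Lx²+4x³)/(24EI) = -11·(4³-6·4·(12/5)²+4·(12/5)³)/(24·10000) = 407/468750 rad
Load 2 — triangular load w₀=8 kN/m (0→w₀ over full span):
  θ_2 = -w₀(7L⁴-30L²x²+15x⁴)/(360LEI) = -8·(7·4⁴-30·4²·(12/5)²+15·(12/5)⁴)/(360·4·10000) = 928/3515625 rad
Load 3 — point force P=9 kN at a=1 m (b=L-a=3):
  θ_3 = -Pa(2L²-6Lx+3x²+a²)/(6LEI)  [x>a] = -9·1·(2·4²-6·4·(12/5)+3·(12/5)²+1²)/(6·4·10000) = 549/2000000 rad
Load 4 — point force P=15 kN at a=3 m (b=L-a=1):
  θ_4 = -Pb(L²-b²-3x²)/(6LEI)  [x≤a] = -15·1·(4²-1²-3·(12/5)²)/(6·4·10000) = 57/400000 rad
Superposition: θ = Σ θ_i = 348577/225000000 rad ≈ 0.001549 rad

θ(12/5) = 348577/225000000 rad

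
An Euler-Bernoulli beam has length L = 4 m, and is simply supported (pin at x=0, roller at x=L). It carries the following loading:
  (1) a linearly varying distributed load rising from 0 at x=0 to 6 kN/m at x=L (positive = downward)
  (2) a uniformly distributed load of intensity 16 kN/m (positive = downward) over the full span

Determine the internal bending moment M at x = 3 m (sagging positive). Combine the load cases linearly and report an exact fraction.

Load 1 — triangular load w₀=6 kN/m (0→w₀ over full span):
  M_1 = w₀Lx/6 - w₀x³/(6L) = 6·4·3/6 - 6·3³/(6·4) = 21/4 kN·m
Load 2 — uniform load w=16 kN/m over full span:
  M_2 = wx(L-x)/2 = 16·3·(4-3)/2 = 24 kN·m
Superposition: M = Σ M_i = 117/4 kN·m ≈ 29.250000 kN·m

M(3) = 117/4 kN·m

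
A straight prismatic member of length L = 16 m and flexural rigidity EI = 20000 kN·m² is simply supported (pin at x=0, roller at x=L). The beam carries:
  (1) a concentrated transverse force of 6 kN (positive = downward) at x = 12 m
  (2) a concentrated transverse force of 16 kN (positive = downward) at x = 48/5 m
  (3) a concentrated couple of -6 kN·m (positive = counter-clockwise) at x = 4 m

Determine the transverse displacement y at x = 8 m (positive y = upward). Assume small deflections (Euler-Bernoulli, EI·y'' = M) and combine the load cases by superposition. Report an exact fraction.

y(8) = -80291/937500 m

Load 1 — point force P=6 kN at a=12 m (b=L-a=4):
  y_1 = -Pbx(L²-b²-x²)/(6LEI)  [x≤a] = -6·4·8·(16²-4²-8²)/(6·16·20000) = -11/625 m
Load 2 — point force P=16 kN at a=48/5 m (b=L-a=32/5):
  y_2 = -Pbx(L²-b²-x²)/(6LEI)  [x≤a] = -16·(32/5)·8·(16²-(32/5)²-8²)/(6·16·20000) = -15104/234375 m
Load 3 — applied couple M₀=-6 kN·m at a=4 m (b=L-a=12):
  y_3 = (M₀x³/(6L)-M₀(x-a)²/2+C₁x)/EI  [x>a] with C₁=M₀(3b²-L²)/(6L)=-11 = ((-6)·8³/(6·16)-(-6)·(8-4)²/2+(-11)·8)/20000 = -9/2500 m
Superposition: y = Σ y_i = -80291/937500 m ≈ -0.085644 m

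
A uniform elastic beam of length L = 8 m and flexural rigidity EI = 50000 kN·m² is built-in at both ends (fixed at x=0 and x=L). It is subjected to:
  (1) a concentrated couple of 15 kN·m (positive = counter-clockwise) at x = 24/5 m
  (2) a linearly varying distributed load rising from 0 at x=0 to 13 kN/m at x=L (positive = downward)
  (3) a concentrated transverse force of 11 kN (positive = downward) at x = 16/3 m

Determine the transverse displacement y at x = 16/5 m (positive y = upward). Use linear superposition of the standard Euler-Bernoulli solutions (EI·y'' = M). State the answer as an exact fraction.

y(16/5) = -7037824/3955078125 m

Load 1 — applied couple M₀=15 kN·m at a=24/5 m (b=L-a=16/5):
  y_1 = (R_Ax³/6 - M_Ax²/2)/EI  [x≤a] with R_A=27/10, M_A=24/5 = ((27/10)·(16/5)³/6 - (24/5)·(16/5)²/2)/50000 = -384/1953125 m
Load 2 — triangular load w₀=13 kN/m (0→w₀ over full span):
  y_2 = -w₀x²(L-x)²(x+2L)/(120LEI) = -13·(16/5)²·(8-(16/5))²·((16/5)+2·8)/(120·8·50000) = -59904/48828125 m
Load 3 — point force P=11 kN at a=16/3 m (b=L-a=8/3):
  y_3 = -Pb²x²(3aL-(3a+b)x)/(6L³EI)  [x≤a] = -11·(8/3)²·(16/5)²·(3·(16/3)·8-(3·(16/3)+(8/3))·(16/5))/(6·8³·50000) = -11264/31640625 m
Superposition: y = Σ y_i = -7037824/3955078125 m ≈ -0.001779 m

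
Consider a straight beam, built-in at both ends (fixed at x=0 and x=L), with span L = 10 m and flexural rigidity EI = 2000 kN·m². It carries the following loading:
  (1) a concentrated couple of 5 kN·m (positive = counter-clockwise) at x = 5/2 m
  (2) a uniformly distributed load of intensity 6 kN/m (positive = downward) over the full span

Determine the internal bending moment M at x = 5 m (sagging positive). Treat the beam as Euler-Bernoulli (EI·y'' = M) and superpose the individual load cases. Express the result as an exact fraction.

Load 1 — applied couple M₀=5 kN·m at a=5/2 m (b=L-a=15/2):
  M_1 = R_Ax - M_A - M₀  [x>a] with R_A=9/16, M_A=-15/16 = (9/16)·5 - (-15/16) - 5 = -5/4 kN·m
Load 2 — uniform load w=6 kN/m over full span:
  M_2 = wLx/2 - wL²/12 - wx²/2 = 6·10·5/2 - 6·10²/12 - 6·5²/2 = 25 kN·m
Superposition: M = Σ M_i = 95/4 kN·m ≈ 23.750000 kN·m

M(5) = 95/4 kN·m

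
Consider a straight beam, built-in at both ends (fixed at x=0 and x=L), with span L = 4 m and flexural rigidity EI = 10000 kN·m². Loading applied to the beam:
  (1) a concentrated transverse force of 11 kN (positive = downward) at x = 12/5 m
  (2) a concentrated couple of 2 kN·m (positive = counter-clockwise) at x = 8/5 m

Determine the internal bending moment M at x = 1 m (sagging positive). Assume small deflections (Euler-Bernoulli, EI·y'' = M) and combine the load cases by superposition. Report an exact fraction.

M(1) = 16/125 kN·m

Load 1 — point force P=11 kN at a=12/5 m (b=L-a=8/5):
  M_1 = Pb²(3a+b)x/L³ - Pab²/L²  [x≤a] = 11·(8/5)²·(3·(12/5)+(8/5))·1/4³ - 11·(12/5)·(8/5)²/4² = -44/125 kN·m
Load 2 — applied couple M₀=2 kN·m at a=8/5 m (b=L-a=12/5):
  M_2 = R_Ax - M_A  [x≤a] with R_A=18/25, M_A=6/25 = (18/25)·1 - (6/25) = 12/25 kN·m
Superposition: M = Σ M_i = 16/125 kN·m ≈ 0.128000 kN·m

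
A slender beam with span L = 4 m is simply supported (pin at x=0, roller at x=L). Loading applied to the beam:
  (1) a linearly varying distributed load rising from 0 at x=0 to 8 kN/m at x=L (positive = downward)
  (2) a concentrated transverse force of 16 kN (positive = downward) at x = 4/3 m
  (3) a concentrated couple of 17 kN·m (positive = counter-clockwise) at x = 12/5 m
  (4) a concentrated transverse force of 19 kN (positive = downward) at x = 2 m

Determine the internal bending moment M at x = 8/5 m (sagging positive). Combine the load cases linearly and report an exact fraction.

Load 1 — triangular load w₀=8 kN/m (0→w₀ over full span):
  M_1 = w₀Lx/6 - w₀x³/(6L) = 8·4·(8/5)/6 - 8·(8/5)³/(6·4) = 896/125 kN·m
Load 2 — point force P=16 kN at a=4/3 m (b=L-a=8/3):
  M_2 = Pa(L-x)/L  [x>a] = 16·(4/3)·(4-(8/5))/4 = 64/5 kN·m
Load 3 — applied couple M₀=17 kN·m at a=12/5 m (b=L-a=8/5):
  M_3 = M₀x/L  [x≤a] = 17·(8/5)/4 = 34/5 kN·m
Load 4 — point force P=19 kN at a=2 m (b=L-a=2):
  M_4 = Pbx/L  [x≤a] = 19·2·(8/5)/4 = 76/5 kN·m
Superposition: M = Σ M_i = 5246/125 kN·m ≈ 41.968000 kN·m

M(8/5) = 5246/125 kN·m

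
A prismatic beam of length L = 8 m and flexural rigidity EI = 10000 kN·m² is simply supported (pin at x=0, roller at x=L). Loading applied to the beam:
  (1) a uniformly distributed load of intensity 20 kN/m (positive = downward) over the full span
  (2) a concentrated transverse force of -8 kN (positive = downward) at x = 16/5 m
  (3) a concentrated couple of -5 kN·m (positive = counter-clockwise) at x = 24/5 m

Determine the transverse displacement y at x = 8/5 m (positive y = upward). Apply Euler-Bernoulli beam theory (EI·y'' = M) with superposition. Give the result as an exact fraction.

y(8/5) = -13576/234375 m

Load 1 — uniform load w=20 kN/m over full span:
  y_1 = -wx(L³-2Lx²+x³)/(24EI) = -20·(8/5)·(8³-2·8·(8/5)²+(8/5)³)/(24·10000) = -14848/234375 m
Load 2 — point force P=-8 kN at a=16/5 m (b=L-a=24/5):
  y_2 = -Pbx(L²-b²-x²)/(6LEI)  [x≤a] = -(-8)·(24/5)·(8/5)·(8²-(24/5)²-(8/5)²)/(6·8·10000) = 384/78125 m
Load 3 — applied couple M₀=-5 kN·m at a=24/5 m (b=L-a=16/5):
  y_3 = (M₀x³/(6L)+C₁x)/EI  [x≤a] with C₁=M₀(3b²-L²)/(6L)=52/15 = ((-5)·(8/5)³/(6·8)+(52/15)·(8/5))/10000 = 8/15625 m
Superposition: y = Σ y_i = -13576/234375 m ≈ -0.057924 m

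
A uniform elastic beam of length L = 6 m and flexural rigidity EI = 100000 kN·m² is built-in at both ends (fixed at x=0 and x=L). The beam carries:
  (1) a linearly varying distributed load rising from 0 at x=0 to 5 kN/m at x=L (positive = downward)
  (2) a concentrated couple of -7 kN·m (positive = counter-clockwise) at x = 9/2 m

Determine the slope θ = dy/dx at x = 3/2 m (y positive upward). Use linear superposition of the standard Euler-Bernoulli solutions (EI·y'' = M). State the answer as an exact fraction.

Load 1 — triangular load w₀=5 kN/m (0→w₀ over full span):
  θ_1 = -w₀(2x(L-x)(L-2x)(x+2L)+x²(L-x)²)/(120LEI) = -5·(2·(3/2)·(6-(3/2))·(6-2·(3/2))·((3/2)+2·6)+(3/2)²·(6-(3/2))²)/(120·6·100000) = -1053/25600000 rad
Load 2 — applied couple M₀=-7 kN·m at a=9/2 m (b=L-a=3/2):
  θ_2 = (R_Ax²/2 - M_Ax)/EI  [x≤a] with R_A=-21/16, M_A=-35/16 = ((-21/16)·(3/2)²/2 - (-35/16)·(3/2))/100000 = 231/12800000 rad
Superposition: θ = Σ θ_i = -591/25600000 rad ≈ -0.000023 rad

θ(3/2) = -591/25600000 rad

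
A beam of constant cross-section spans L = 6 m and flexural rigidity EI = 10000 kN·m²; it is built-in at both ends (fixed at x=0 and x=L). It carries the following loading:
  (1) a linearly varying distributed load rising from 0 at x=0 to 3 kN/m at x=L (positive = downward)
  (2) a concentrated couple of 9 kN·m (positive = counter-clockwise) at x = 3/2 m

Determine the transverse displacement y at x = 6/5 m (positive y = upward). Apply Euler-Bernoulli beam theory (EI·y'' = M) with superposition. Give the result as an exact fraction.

y(6/5) = -15471/1250000000 m

Load 1 — triangular load w₀=3 kN/m (0→w₀ over full span):
  y_1 = -w₀x²(L-x)²(x+2L)/(120LEI) = -3·(6/5)²·(6-(6/5))²·((6/5)+2·6)/(120·6·10000) = -1782/9765625 m
Load 2 — applied couple M₀=9 kN·m at a=3/2 m (b=L-a=9/2):
  y_2 = (R_Ax³/6 - M_Ax²/2)/EI  [x≤a] with R_A=27/16, M_A=-27/16 = ((27/16)·(6/5)³/6 - (-27/16)·(6/5)²/2)/10000 = 1701/10000000 m
Superposition: y = Σ y_i = -15471/1250000000 m ≈ -0.000012 m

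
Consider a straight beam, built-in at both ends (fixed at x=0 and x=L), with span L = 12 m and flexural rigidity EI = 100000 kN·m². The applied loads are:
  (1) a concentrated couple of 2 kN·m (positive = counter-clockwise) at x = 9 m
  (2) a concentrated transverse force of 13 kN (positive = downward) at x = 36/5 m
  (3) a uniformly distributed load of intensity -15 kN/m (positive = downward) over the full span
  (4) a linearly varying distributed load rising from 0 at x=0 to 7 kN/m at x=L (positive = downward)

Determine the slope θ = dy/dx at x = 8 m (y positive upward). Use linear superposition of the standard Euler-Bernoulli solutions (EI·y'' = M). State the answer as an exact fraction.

θ(8) = -114403/112500000 rad

Load 1 — applied couple M₀=2 kN·m at a=9 m (b=L-a=3):
  θ_1 = (R_Ax²/2 - M_Ax)/EI  [x≤a] with R_A=3/16, M_A=5/8 = ((3/16)·8²/2 - (5/8)·8)/100000 = 1/100000 rad
Load 2 — point force P=13 kN at a=36/5 m (b=L-a=24/5):
  θ_2 = Pa²(L-x)(2bL-(3b+a)(L-x))/(2L³EI)  [x>a] = 13·(36/5)²·(12-8)·(2·(24/5)·12-(3·(24/5)+(36/5))·(12-8))/(2·12³·100000) = 351/1562500 rad
Load 3 — uniform load w=-15 kN/m over full span:
  θ_3 = -wx(L-x)(L-2x)/(12EI) = -(-15)·8·(12-8)·(12-2·8)/(12·100000) = -1/625 rad
Load 4 — triangular load w₀=7 kN/m (0→w₀ over full span):
  θ_4 = -w₀(2x(L-x)(L-2x)(x+2L)+x²(L-x)²)/(120LEI) = -7·(2·8·(12-8)·(12-2·8)·(8+2·12)+8²·(12-8)²)/(120·12·100000) = 49/140625 rad
Superposition: θ = Σ θ_i = -114403/112500000 rad ≈ -0.001017 rad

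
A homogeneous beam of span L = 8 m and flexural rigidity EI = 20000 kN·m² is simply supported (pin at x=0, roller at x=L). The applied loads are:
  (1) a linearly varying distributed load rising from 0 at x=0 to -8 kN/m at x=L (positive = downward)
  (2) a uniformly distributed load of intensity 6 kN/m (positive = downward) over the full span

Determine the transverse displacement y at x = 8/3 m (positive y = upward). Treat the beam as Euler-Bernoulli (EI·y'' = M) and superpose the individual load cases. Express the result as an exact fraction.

Load 1 — triangular load w₀=-8 kN/m (0→w₀ over full span):
  y_1 = -w₀x(7L⁴-10L²x²+3x⁴)/(360LEI) = -(-8)·(8/3)·(7·8⁴-10·8²·(8/3)²+3·(8/3)⁴)/(360·8·20000) = 4096/455625 m
Load 2 — uniform load w=6 kN/m over full span:
  y_2 = -wx(L³-2Lx²+x³)/(24EI) = -6·(8/3)·(8³-2·8·(8/3)²+(8/3)³)/(24·20000) = -704/50625 m
Superposition: y = Σ y_i = -448/91125 m ≈ -0.004916 m

y(8/3) = -448/91125 m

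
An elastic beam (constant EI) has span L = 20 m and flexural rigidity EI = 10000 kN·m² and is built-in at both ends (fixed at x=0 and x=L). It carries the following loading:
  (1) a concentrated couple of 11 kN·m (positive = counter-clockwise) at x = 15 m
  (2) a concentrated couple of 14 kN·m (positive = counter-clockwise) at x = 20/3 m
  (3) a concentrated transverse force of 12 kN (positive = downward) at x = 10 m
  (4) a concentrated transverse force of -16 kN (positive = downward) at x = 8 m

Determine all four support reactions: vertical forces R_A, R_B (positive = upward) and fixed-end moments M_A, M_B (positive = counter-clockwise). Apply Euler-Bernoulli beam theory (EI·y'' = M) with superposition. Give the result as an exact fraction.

R_A = -33791/12000 kN, M_A = -5057/400 kN·m, R_B = -14209/12000 kN, M_B = 3989/1200 kN·m

Load 1 — applied couple M₀=11 kN·m at a=15 m (b=L-a=5):
  R_A = 6M₀ab/L³ = 6·11·15·5/20³ = 99/160 kN
  M_A = M₀b(2a-b)/L² = 11·5·(2·15-5)/20² = 55/16 kN·m
  R_B = -6M₀ab/L³ = -6·11·15·5/20³ = -99/160 kN
  M_B = M₀a(2b-a)/L² = 11·15·(2·5-15)/20² = -33/16 kN·m
Load 2 — applied couple M₀=14 kN·m at a=20/3 m (b=L-a=40/3):
  R_A = 6M₀ab/L³ = 6·14·(20/3)·(40/3)/20³ = 14/15 kN
  M_A = M₀b(2a-b)/L² = 14·(40/3)·(2·(20/3)-(40/3))/20² = 0 kN·m
  R_B = -6M₀ab/L³ = -6·14·(20/3)·(40/3)/20³ = -14/15 kN
  M_B = M₀a(2b-a)/L² = 14·(20/3)·(2·(40/3)-(20/3))/20² = 14/3 kN·m
Load 3 — point force P=12 kN at a=10 m (b=L-a=10):
  R_A = Pb²(3a+b)/L³ = 12·10²·(3·10+10)/20³ = 6 kN
  M_A = Pab²/L² = 12·10·10²/20² = 30 kN·m
  R_B = Pa²(a+3b)/L³ = 12·10²·(10+3·10)/20³ = 6 kN
  M_B = -Pa²b/L² = -12·10²·10/20² = -30 kN·m
Load 4 — point force P=-16 kN at a=8 m (b=L-a=12):
  R_A = Pb²(3a+b)/L³ = (-16)·12²·(3·8+12)/20³ = -1296/125 kN
  M_A = Pab²/L² = (-16)·8·12²/20² = -1152/25 kN·m
  R_B = Pa²(a+3b)/L³ = (-16)·8²·(8+3·12)/20³ = -704/125 kN
  M_B = -Pa²b/L² = -(-16)·8²·12/20² = 768/25 kN·m
Superposition: R_A = -33791/12000 kN, M_A = -5057/400 kN·m, R_B = -14209/12000 kN, M_B = 3989/1200 kN·m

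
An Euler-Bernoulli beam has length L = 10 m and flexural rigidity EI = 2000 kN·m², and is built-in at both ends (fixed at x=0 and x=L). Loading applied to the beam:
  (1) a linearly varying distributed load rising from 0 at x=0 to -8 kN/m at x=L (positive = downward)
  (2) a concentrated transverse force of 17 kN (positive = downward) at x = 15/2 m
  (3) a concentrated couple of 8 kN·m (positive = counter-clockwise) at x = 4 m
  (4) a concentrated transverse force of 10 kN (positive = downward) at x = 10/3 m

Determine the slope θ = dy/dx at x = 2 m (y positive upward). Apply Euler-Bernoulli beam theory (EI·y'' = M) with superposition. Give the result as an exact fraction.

θ(2) = 129893/54000000 rad

Load 1 — triangular load w₀=-8 kN/m (0→w₀ over full span):
  θ_1 = -w₀(2x(L-x)(L-2x)(x+2L)+x²(L-x)²)/(120LEI) = -(-8)·(2·2·(10-2)·(10-2·2)·(2+2·10)+2²·(10-2)²)/(120·10·2000) = 28/1875 rad
Load 2 — point force P=17 kN at a=15/2 m (b=L-a=5/2):
  θ_2 = -Pb²x(2aL-(3a+b)x)/(2L³EI)  [x≤a] = -17·(5/2)²·2·(2·(15/2)·10-(3·(15/2)+(5/2))·2)/(2·10³·2000) = -17/3200 rad
Load 3 — applied couple M₀=8 kN·m at a=4 m (b=L-a=6):
  θ_3 = (R_Ax²/2 - M_Ax)/EI  [x≤a] with R_A=144/125, M_A=24/25 = ((144/125)·2²/2 - (24/25)·2)/2000 = 3/15625 rad
Load 4 — point force P=10 kN at a=10/3 m (b=L-a=20/3):
  θ_4 = -Pb²x(2aL-(3a+b)x)/(2L³EI)  [x≤a] = -10·(20/3)²·2·(2·(10/3)·10-(3·(10/3)+(20/3))·2)/(2·10³·2000) = -1/135 rad
Superposition: θ = Σ θ_i = 129893/54000000 rad ≈ 0.002405 rad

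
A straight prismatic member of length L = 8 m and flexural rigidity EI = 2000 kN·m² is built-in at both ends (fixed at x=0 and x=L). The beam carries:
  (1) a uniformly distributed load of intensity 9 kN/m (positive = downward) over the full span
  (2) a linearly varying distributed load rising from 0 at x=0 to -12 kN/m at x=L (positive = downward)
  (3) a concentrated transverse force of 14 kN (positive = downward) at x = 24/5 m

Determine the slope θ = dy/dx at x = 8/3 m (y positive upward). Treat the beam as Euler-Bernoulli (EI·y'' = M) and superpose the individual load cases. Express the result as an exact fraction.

θ(8/3) = -12256/1265625 rad

Load 1 — uniform load w=9 kN/m over full span:
  θ_1 = -wx(L-x)(L-2x)/(12EI) = -9·(8/3)·(8-(8/3))·(8-2·(8/3))/(12·2000) = -16/1125 rad
Load 2 — triangular load w₀=-12 kN/m (0→w₀ over full span):
  θ_2 = -w₀(2x(L-x)(L-2x)(x+2L)+x²(L-x)²)/(120LEI) = -(-12)·(2·(8/3)·(8-(8/3))·(8-2·(8/3))·((8/3)+2·8)+(8/3)²·(8-(8/3))²)/(120·8·2000) = 512/50625 rad
Load 3 — point force P=14 kN at a=24/5 m (b=L-a=16/5):
  θ_3 = -Pb²x(2aL-(3a+b)x)/(2L³EI)  [x≤a] = -14·(16/5)²·(8/3)·(2·(24/5)·8-(3·(24/5)+(16/5))·(8/3))/(2·8³·2000) = -784/140625 rad
Superposition: θ = Σ θ_i = -12256/1265625 rad ≈ -0.009684 rad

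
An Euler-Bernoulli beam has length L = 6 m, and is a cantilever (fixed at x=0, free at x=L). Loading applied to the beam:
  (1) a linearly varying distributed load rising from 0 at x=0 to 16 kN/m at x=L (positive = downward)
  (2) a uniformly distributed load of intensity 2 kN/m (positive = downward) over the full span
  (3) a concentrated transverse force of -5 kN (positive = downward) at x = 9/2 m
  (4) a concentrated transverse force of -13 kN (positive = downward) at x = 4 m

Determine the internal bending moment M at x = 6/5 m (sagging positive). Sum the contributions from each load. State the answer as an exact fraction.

M(6/5) = -26327/250 kN·m

Load 1 — triangular load w₀=16 kN/m (0→w₀ over full span):
  M_1 = w₀Lx/2 - w₀L²/3 - w₀x³/(6L) = 16·6·(6/5)/2 - 16·6²/3 - 16·(6/5)³/(6·6) = -16896/125 kN·m
Load 2 — uniform load w=2 kN/m over full span:
  M_2 = -w(L-x)²/2 = -2·(6-(6/5))²/2 = -576/25 kN·m
Load 3 — point force P=-5 kN at a=9/2 m (b=L-a=3/2):
  M_3 = -P(a-x)  [x≤a] = -(-5)·((9/2)-(6/5)) = 33/2 kN·m
Load 4 — point force P=-13 kN at a=4 m (b=L-a=2):
  M_4 = -P(a-x)  [x≤a] = -(-13)·(4-(6/5)) = 182/5 kN·m
Superposition: M = Σ M_i = -26327/250 kN·m ≈ -105.308000 kN·m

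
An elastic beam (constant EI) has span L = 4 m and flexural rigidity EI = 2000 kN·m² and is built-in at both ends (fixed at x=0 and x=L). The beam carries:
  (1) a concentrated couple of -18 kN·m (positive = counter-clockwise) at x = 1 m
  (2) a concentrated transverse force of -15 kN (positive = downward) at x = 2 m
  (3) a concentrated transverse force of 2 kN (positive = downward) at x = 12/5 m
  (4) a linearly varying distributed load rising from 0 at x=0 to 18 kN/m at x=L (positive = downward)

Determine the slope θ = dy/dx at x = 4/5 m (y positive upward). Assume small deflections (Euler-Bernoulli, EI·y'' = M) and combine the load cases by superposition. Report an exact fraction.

θ(4/5) = -8453/3125000 rad

Load 1 — applied couple M₀=-18 kN·m at a=1 m (b=L-a=3):
  θ_1 = (R_Ax²/2 - M_Ax)/EI  [x≤a] with R_A=-81/16, M_A=27/8 = ((-81/16)·(4/5)²/2 - (27/8)·(4/5))/2000 = -27/12500 rad
Load 2 — point force P=-15 kN at a=2 m (b=L-a=2):
  θ_2 = -Pb²x(2aL-(3a+b)x)/(2L³EI)  [x≤a] = -(-15)·2²·(4/5)·(2·2·4-(3·2+2)·(4/5))/(2·4³·2000) = 9/5000 rad
Load 3 — point force P=2 kN at a=12/5 m (b=L-a=8/5):
  θ_3 = -Pb²x(2aL-(3a+b)x)/(2L³EI)  [x≤a] = -2·(8/5)²·(4/5)·(2·(12/5)·4-(3·(12/5)+(8/5))·(4/5))/(2·4³·2000) = -76/390625 rad
Load 4 — triangular load w₀=18 kN/m (0→w₀ over full span):
  θ_4 = -w₀(2x(L-x)(L-2x)(x+2L)+x²(L-x)²)/(120LEI) = -18·(2·(4/5)·(4-(4/5))·(4-2·(4/5))·((4/5)+2·4)+(4/5)²·(4-(4/5))²)/(120·4·2000) = -168/78125 rad
Superposition: θ = Σ θ_i = -8453/3125000 rad ≈ -0.002705 rad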